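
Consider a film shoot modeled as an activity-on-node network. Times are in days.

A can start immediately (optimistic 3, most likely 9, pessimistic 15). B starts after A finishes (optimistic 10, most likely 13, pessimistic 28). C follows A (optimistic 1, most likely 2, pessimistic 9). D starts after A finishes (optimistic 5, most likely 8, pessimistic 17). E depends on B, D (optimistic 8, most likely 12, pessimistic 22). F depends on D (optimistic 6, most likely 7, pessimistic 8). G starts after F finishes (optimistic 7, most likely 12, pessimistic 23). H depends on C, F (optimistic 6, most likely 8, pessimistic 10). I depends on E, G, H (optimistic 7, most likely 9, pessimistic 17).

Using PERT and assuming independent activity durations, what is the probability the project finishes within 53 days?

te_A = (3 + 4·9 + 15)/6 = 54/6 = 9; σ²_A = ((15−3)/6)² = 4.000
te_B = (10 + 4·13 + 28)/6 = 90/6 = 15; σ²_B = ((28−10)/6)² = 9.000
te_C = (1 + 4·2 + 9)/6 = 18/6 = 3; σ²_C = ((9−1)/6)² = 1.778
te_D = (5 + 4·8 + 17)/6 = 54/6 = 9; σ²_D = ((17−5)/6)² = 4.000
te_E = (8 + 4·12 + 22)/6 = 78/6 = 13; σ²_E = ((22−8)/6)² = 5.444
te_F = (6 + 4·7 + 8)/6 = 42/6 = 7; σ²_F = ((8−6)/6)² = 0.111
te_G = (7 + 4·12 + 23)/6 = 78/6 = 13; σ²_G = ((23−7)/6)² = 7.111
te_H = (6 + 4·8 + 10)/6 = 48/6 = 8; σ²_H = ((10−6)/6)² = 0.444
te_I = (7 + 4·9 + 17)/6 = 60/6 = 10; σ²_I = ((17−7)/6)² = 2.778

Forward pass:
ES_A = 0; EF_A = 9
ES_B = 9; EF_B = 9+15 = 24
ES_C = 9; EF_C = 9+3 = 12
ES_D = 9; EF_D = 9+9 = 18
ES_E = max(EF_B=24, EF_D=18) = 24; EF_E = 24+13 = 37
ES_F = 18; EF_F = 18+7 = 25
ES_G = 25; EF_G = 25+13 = 38
ES_H = max(EF_C=12, EF_F=25) = 25; EF_H = 25+8 = 33
ES_I = max(EF_E=37, EF_G=38, EF_H=33) = 38; EF_I = 38+10 = 48
Expected project duration μ = 48 days. Critical path: A → D → F → G → I.

Variance along critical path = 4.000 + 4.000 + 0.111 + 7.111 + 2.778 = 18.000; σ = √18.000 = 4.243 days.
Z = (53 − 48) / 4.243 = 1.179
P(T ≤ 53) = Φ(1.179) ≈ 0.881

0.881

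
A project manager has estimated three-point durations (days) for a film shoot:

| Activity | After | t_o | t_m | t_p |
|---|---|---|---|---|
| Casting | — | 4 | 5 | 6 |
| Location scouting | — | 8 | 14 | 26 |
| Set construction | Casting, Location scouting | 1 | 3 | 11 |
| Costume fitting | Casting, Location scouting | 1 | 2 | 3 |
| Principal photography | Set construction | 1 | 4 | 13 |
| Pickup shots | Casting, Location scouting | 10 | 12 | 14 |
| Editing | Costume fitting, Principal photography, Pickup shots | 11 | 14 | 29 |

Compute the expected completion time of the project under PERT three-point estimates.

te_Casting = (4 + 4·5 + 6)/6 = 30/6 = 5
te_Location scouting = (8 + 4·14 + 26)/6 = 90/6 = 15
te_Set construction = (1 + 4·3 + 11)/6 = 24/6 = 4
te_Costume fitting = (1 + 4·2 + 3)/6 = 12/6 = 2
te_Principal photography = (1 + 4·4 + 13)/6 = 30/6 = 5
te_Pickup shots = (10 + 4·12 + 14)/6 = 72/6 = 12
te_Editing = (11 + 4·14 + 29)/6 = 96/6 = 16

Forward pass:
ES_Casting = 0; EF_Casting = 5
ES_Location scouting = 0; EF_Location scouting = 15
ES_Set construction = max(EF_Casting=5, EF_Location scouting=15) = 15; EF_Set construction = 15+4 = 19
ES_Costume fitting = max(EF_Casting=5, EF_Location scouting=15) = 15; EF_Costume fitting = 15+2 = 17
ES_Principal photography = 19; EF_Principal photography = 19+5 = 24
ES_Pickup shots = max(EF_Casting=5, EF_Location scouting=15) = 15; EF_Pickup shots = 15+12 = 27
ES_Editing = max(EF_Costume fitting=17, EF_Principal photography=24, EF_Pickup shots=27) = 27; EF_Editing = 27+16 = 43
Expected project duration μ = 43 days. Critical path: Location scouting → Pickup shots → Editing.

43 days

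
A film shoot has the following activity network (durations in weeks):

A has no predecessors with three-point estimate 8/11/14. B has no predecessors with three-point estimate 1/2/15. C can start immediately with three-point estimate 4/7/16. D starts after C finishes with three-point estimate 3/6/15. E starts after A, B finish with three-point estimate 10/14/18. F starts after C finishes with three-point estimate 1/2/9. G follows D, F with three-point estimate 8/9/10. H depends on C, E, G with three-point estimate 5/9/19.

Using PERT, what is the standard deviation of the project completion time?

te_A = (8 + 4·11 + 14)/6 = 66/6 = 11; σ²_A = ((14−8)/6)² = 1.000
te_B = (1 + 4·2 + 15)/6 = 24/6 = 4; σ²_B = ((15−1)/6)² = 5.444
te_C = (4 + 4·7 + 16)/6 = 48/6 = 8; σ²_C = ((16−4)/6)² = 4.000
te_D = (3 + 4·6 + 15)/6 = 42/6 = 7; σ²_D = ((15−3)/6)² = 4.000
te_E = (10 + 4·14 + 18)/6 = 84/6 = 14; σ²_E = ((18−10)/6)² = 1.778
te_F = (1 + 4·2 + 9)/6 = 18/6 = 3; σ²_F = ((9−1)/6)² = 1.778
te_G = (8 + 4·9 + 10)/6 = 54/6 = 9; σ²_G = ((10−8)/6)² = 0.111
te_H = (5 + 4·9 + 19)/6 = 60/6 = 10; σ²_H = ((19−5)/6)² = 5.444

Forward pass:
ES_A = 0; EF_A = 11
ES_B = 0; EF_B = 4
ES_C = 0; EF_C = 8
ES_D = 8; EF_D = 8+7 = 15
ES_E = max(EF_A=11, EF_B=4) = 11; EF_E = 11+14 = 25
ES_F = 8; EF_F = 8+3 = 11
ES_G = max(EF_D=15, EF_F=11) = 15; EF_G = 15+9 = 24
ES_H = max(EF_C=8, EF_E=25, EF_G=24) = 25; EF_H = 25+10 = 35
Expected project duration μ = 35 weeks. Critical path: A → E → H.

Variance along critical path = 1.000 + 1.778 + 5.444 = 8.222
σ = √8.222 = 2.867 weeks

2.87 weeks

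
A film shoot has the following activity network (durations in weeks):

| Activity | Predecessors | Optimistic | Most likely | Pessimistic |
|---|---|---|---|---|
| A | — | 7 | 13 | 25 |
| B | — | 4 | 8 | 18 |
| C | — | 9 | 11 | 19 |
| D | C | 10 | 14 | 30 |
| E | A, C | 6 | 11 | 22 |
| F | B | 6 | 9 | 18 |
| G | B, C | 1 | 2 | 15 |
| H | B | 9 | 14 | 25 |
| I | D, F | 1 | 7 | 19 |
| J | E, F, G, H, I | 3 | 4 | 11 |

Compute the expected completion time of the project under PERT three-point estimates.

te_A = (7 + 4·13 + 25)/6 = 84/6 = 14
te_B = (4 + 4·8 + 18)/6 = 54/6 = 9
te_C = (9 + 4·11 + 19)/6 = 72/6 = 12
te_D = (10 + 4·14 + 30)/6 = 96/6 = 16
te_E = (6 + 4·11 + 22)/6 = 72/6 = 12
te_F = (6 + 4·9 + 18)/6 = 60/6 = 10
te_G = (1 + 4·2 + 15)/6 = 24/6 = 4
te_H = (9 + 4·14 + 25)/6 = 90/6 = 15
te_I = (1 + 4·7 + 19)/6 = 48/6 = 8
te_J = (3 + 4·4 + 11)/6 = 30/6 = 5

Forward pass:
ES_A = 0; EF_A = 14
ES_B = 0; EF_B = 9
ES_C = 0; EF_C = 12
ES_D = 12; EF_D = 12+16 = 28
ES_E = max(EF_A=14, EF_C=12) = 14; EF_E = 14+12 = 26
ES_F = 9; EF_F = 9+10 = 19
ES_G = max(EF_B=9, EF_C=12) = 12; EF_G = 12+4 = 16
ES_H = 9; EF_H = 9+15 = 24
ES_I = max(EF_D=28, EF_F=19) = 28; EF_I = 28+8 = 36
ES_J = max(EF_E=26, EF_F=19, EF_G=16, EF_H=24, EF_I=36) = 36; EF_J = 36+5 = 41
Expected project duration μ = 41 weeks. Critical path: C → D → I → J.

41 weeks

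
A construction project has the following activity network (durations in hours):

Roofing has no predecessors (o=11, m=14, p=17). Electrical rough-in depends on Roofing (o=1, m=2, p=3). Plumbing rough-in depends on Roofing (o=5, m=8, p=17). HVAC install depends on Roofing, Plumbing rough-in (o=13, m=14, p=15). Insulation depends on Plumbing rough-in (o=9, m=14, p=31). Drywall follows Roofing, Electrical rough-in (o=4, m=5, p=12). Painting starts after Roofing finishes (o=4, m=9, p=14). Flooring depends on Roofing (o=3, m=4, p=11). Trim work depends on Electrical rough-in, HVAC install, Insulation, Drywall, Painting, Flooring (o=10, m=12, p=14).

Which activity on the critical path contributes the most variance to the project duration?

te_Roofing = (11 + 4·14 + 17)/6 = 84/6 = 14; σ²_Roofing = ((17−11)/6)² = 1.000
te_Electrical rough-in = (1 + 4·2 + 3)/6 = 12/6 = 2; σ²_Electrical rough-in = ((3−1)/6)² = 0.111
te_Plumbing rough-in = (5 + 4·8 + 17)/6 = 54/6 = 9; σ²_Plumbing rough-in = ((17−5)/6)² = 4.000
te_HVAC install = (13 + 4·14 + 15)/6 = 84/6 = 14; σ²_HVAC install = ((15−13)/6)² = 0.111
te_Insulation = (9 + 4·14 + 31)/6 = 96/6 = 16; σ²_Insulation = ((31−9)/6)² = 13.444
te_Drywall = (4 + 4·5 + 12)/6 = 36/6 = 6; σ²_Drywall = ((12−4)/6)² = 1.778
te_Painting = (4 + 4·9 + 14)/6 = 54/6 = 9; σ²_Painting = ((14−4)/6)² = 2.778
te_Flooring = (3 + 4·4 + 11)/6 = 30/6 = 5; σ²_Flooring = ((11−3)/6)² = 1.778
te_Trim work = (10 + 4·12 + 14)/6 = 72/6 = 12; σ²_Trim work = ((14−10)/6)² = 0.444

Forward pass:
ES_Roofing = 0; EF_Roofing = 14
ES_Electrical rough-in = 14; EF_Electrical rough-in = 14+2 = 16
ES_Plumbing rough-in = 14; EF_Plumbing rough-in = 14+9 = 23
ES_HVAC install = max(EF_Roofing=14, EF_Plumbing rough-in=23) = 23; EF_HVAC install = 23+14 = 37
ES_Insulation = 23; EF_Insulation = 23+16 = 39
ES_Drywall = max(EF_Roofing=14, EF_Electrical rough-in=16) = 16; EF_Drywall = 16+6 = 22
ES_Painting = 14; EF_Painting = 14+9 = 23
ES_Flooring = 14; EF_Flooring = 14+5 = 19
ES_Trim work = max(EF_Electrical rough-in=16, EF_HVAC install=37, EF_Insulation=39, EF_Drywall=22, EF_Painting=23, EF_Flooring=19) = 39; EF_Trim work = 39+12 = 51
Expected project duration μ = 51 hours. Critical path: Roofing → Plumbing rough-in → Insulation → Trim work.

Variances on critical path: σ²_Roofing=1.000, σ²_Plumbing rough-in=4.000, σ²_Insulation=13.444, σ²_Trim work=0.444.
Largest is σ²_Insulation = 13.444.

Insulation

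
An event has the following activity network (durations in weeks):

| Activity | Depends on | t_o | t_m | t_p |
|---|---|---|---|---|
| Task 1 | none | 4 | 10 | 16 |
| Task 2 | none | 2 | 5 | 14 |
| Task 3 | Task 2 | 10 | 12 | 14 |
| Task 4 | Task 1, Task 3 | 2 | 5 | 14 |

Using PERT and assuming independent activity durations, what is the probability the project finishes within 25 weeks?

0.635

te_Task 1 = (4 + 4·10 + 16)/6 = 60/6 = 10; σ²_Task 1 = ((16−4)/6)² = 4.000
te_Task 2 = (2 + 4·5 + 14)/6 = 36/6 = 6; σ²_Task 2 = ((14−2)/6)² = 4.000
te_Task 3 = (10 + 4·12 + 14)/6 = 72/6 = 12; σ²_Task 3 = ((14−10)/6)² = 0.444
te_Task 4 = (2 + 4·5 + 14)/6 = 36/6 = 6; σ²_Task 4 = ((14−2)/6)² = 4.000

Forward pass:
ES_Task 1 = 0; EF_Task 1 = 10
ES_Task 2 = 0; EF_Task 2 = 6
ES_Task 3 = 6; EF_Task 3 = 6+12 = 18
ES_Task 4 = max(EF_Task 1=10, EF_Task 3=18) = 18; EF_Task 4 = 18+6 = 24
Expected project duration μ = 24 weeks. Critical path: Task 2 → Task 3 → Task 4.

Variance along critical path = 4.000 + 0.444 + 4.000 = 8.444; σ = √8.444 = 2.906 weeks.
Z = (25 − 24) / 2.906 = 0.344
P(T ≤ 25) = Φ(0.344) ≈ 0.635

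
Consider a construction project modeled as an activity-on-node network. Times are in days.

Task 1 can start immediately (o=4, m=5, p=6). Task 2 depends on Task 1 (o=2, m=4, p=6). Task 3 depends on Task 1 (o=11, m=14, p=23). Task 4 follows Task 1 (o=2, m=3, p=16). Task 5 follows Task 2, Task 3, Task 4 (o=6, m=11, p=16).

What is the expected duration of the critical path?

31 days

te_Task 1 = (4 + 4·5 + 6)/6 = 30/6 = 5
te_Task 2 = (2 + 4·4 + 6)/6 = 24/6 = 4
te_Task 3 = (11 + 4·14 + 23)/6 = 90/6 = 15
te_Task 4 = (2 + 4·3 + 16)/6 = 30/6 = 5
te_Task 5 = (6 + 4·11 + 16)/6 = 66/6 = 11

Forward pass:
ES_Task 1 = 0; EF_Task 1 = 5
ES_Task 2 = 5; EF_Task 2 = 5+4 = 9
ES_Task 3 = 5; EF_Task 3 = 5+15 = 20
ES_Task 4 = 5; EF_Task 4 = 5+5 = 10
ES_Task 5 = max(EF_Task 2=9, EF_Task 3=20, EF_Task 4=10) = 20; EF_Task 5 = 20+11 = 31
Expected project duration μ = 31 days. Critical path: Task 1 → Task 3 → Task 5.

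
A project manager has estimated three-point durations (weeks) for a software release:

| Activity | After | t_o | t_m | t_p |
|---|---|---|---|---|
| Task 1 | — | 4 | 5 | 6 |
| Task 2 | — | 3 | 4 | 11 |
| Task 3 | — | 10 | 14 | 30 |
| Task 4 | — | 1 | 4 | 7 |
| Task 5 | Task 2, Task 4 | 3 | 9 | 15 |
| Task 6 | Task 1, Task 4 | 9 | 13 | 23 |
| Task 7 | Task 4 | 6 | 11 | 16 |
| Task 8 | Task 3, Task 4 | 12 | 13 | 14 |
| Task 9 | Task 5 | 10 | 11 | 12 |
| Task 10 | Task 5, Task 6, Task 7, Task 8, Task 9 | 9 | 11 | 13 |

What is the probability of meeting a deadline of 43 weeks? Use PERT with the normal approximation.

0.810

te_Task 1 = (4 + 4·5 + 6)/6 = 30/6 = 5; σ²_Task 1 = ((6−4)/6)² = 0.111
te_Task 2 = (3 + 4·4 + 11)/6 = 30/6 = 5; σ²_Task 2 = ((11−3)/6)² = 1.778
te_Task 3 = (10 + 4·14 + 30)/6 = 96/6 = 16; σ²_Task 3 = ((30−10)/6)² = 11.111
te_Task 4 = (1 + 4·4 + 7)/6 = 24/6 = 4; σ²_Task 4 = ((7−1)/6)² = 1.000
te_Task 5 = (3 + 4·9 + 15)/6 = 54/6 = 9; σ²_Task 5 = ((15−3)/6)² = 4.000
te_Task 6 = (9 + 4·13 + 23)/6 = 84/6 = 14; σ²_Task 6 = ((23−9)/6)² = 5.444
te_Task 7 = (6 + 4·11 + 16)/6 = 66/6 = 11; σ²_Task 7 = ((16−6)/6)² = 2.778
te_Task 8 = (12 + 4·13 + 14)/6 = 78/6 = 13; σ²_Task 8 = ((14−12)/6)² = 0.111
te_Task 9 = (10 + 4·11 + 12)/6 = 66/6 = 11; σ²_Task 9 = ((12−10)/6)² = 0.111
te_Task 10 = (9 + 4·11 + 13)/6 = 66/6 = 11; σ²_Task 10 = ((13−9)/6)² = 0.444

Forward pass:
ES_Task 1 = 0; EF_Task 1 = 5
ES_Task 2 = 0; EF_Task 2 = 5
ES_Task 3 = 0; EF_Task 3 = 16
ES_Task 4 = 0; EF_Task 4 = 4
ES_Task 5 = max(EF_Task 2=5, EF_Task 4=4) = 5; EF_Task 5 = 5+9 = 14
ES_Task 6 = max(EF_Task 1=5, EF_Task 4=4) = 5; EF_Task 6 = 5+14 = 19
ES_Task 7 = 4; EF_Task 7 = 4+11 = 15
ES_Task 8 = max(EF_Task 3=16, EF_Task 4=4) = 16; EF_Task 8 = 16+13 = 29
ES_Task 9 = 14; EF_Task 9 = 14+11 = 25
ES_Task 10 = max(EF_Task 5=14, EF_Task 6=19, EF_Task 7=15, EF_Task 8=29, EF_Task 9=25) = 29; EF_Task 10 = 29+11 = 40
Expected project duration μ = 40 weeks. Critical path: Task 3 → Task 8 → Task 10.

Variance along critical path = 11.111 + 0.111 + 0.444 = 11.667; σ = √11.667 = 3.416 weeks.
Z = (43 − 40) / 3.416 = 0.878
P(T ≤ 43) = Φ(0.878) ≈ 0.810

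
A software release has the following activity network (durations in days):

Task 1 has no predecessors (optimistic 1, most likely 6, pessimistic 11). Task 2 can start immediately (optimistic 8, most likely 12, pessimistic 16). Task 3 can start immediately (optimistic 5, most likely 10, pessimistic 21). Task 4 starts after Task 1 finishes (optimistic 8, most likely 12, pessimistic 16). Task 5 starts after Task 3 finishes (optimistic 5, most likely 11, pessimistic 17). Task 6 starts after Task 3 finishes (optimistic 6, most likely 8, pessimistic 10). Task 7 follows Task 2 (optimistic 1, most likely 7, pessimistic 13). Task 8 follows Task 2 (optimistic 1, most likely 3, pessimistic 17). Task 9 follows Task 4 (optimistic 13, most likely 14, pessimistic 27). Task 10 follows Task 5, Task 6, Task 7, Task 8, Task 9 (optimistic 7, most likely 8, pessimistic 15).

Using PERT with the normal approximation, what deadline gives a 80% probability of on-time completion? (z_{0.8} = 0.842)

te_Task 1 = (1 + 4·6 + 11)/6 = 36/6 = 6; σ²_Task 1 = ((11−1)/6)² = 2.778
te_Task 2 = (8 + 4·12 + 16)/6 = 72/6 = 12; σ²_Task 2 = ((16−8)/6)² = 1.778
te_Task 3 = (5 + 4·10 + 21)/6 = 66/6 = 11; σ²_Task 3 = ((21−5)/6)² = 7.111
te_Task 4 = (8 + 4·12 + 16)/6 = 72/6 = 12; σ²_Task 4 = ((16−8)/6)² = 1.778
te_Task 5 = (5 + 4·11 + 17)/6 = 66/6 = 11; σ²_Task 5 = ((17−5)/6)² = 4.000
te_Task 6 = (6 + 4·8 + 10)/6 = 48/6 = 8; σ²_Task 6 = ((10−6)/6)² = 0.444
te_Task 7 = (1 + 4·7 + 13)/6 = 42/6 = 7; σ²_Task 7 = ((13−1)/6)² = 4.000
te_Task 8 = (1 + 4·3 + 17)/6 = 30/6 = 5; σ²_Task 8 = ((17−1)/6)² = 7.111
te_Task 9 = (13 + 4·14 + 27)/6 = 96/6 = 16; σ²_Task 9 = ((27−13)/6)² = 5.444
te_Task 10 = (7 + 4·8 + 15)/6 = 54/6 = 9; σ²_Task 10 = ((15−7)/6)² = 1.778

Forward pass:
ES_Task 1 = 0; EF_Task 1 = 6
ES_Task 2 = 0; EF_Task 2 = 12
ES_Task 3 = 0; EF_Task 3 = 11
ES_Task 4 = 6; EF_Task 4 = 6+12 = 18
ES_Task 5 = 11; EF_Task 5 = 11+11 = 22
ES_Task 6 = 11; EF_Task 6 = 11+8 = 19
ES_Task 7 = 12; EF_Task 7 = 12+7 = 19
ES_Task 8 = 12; EF_Task 8 = 12+5 = 17
ES_Task 9 = 18; EF_Task 9 = 18+16 = 34
ES_Task 10 = max(EF_Task 5=22, EF_Task 6=19, EF_Task 7=19, EF_Task 8=17, EF_Task 9=34) = 34; EF_Task 10 = 34+9 = 43
Expected project duration μ = 43 days. Critical path: Task 1 → Task 4 → Task 9 → Task 10.

Variance along critical path = 2.778 + 1.778 + 5.444 + 1.778 = 11.778; σ = 3.432 days.
D = μ + z·σ = 43 + 0.842·3.432 = 45.9 days

45.9 days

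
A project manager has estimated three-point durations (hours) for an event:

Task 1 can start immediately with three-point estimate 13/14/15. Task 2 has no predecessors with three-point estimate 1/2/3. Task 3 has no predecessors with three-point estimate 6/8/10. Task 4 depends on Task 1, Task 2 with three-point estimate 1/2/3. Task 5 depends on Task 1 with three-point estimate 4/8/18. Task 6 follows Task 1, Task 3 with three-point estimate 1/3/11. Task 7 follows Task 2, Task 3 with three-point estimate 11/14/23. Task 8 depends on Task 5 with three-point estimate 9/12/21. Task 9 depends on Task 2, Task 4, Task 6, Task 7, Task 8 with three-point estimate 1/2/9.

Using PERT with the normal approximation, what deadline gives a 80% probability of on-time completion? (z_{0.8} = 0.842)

te_Task 1 = (13 + 4·14 + 15)/6 = 84/6 = 14; σ²_Task 1 = ((15−13)/6)² = 0.111
te_Task 2 = (1 + 4·2 + 3)/6 = 12/6 = 2; σ²_Task 2 = ((3−1)/6)² = 0.111
te_Task 3 = (6 + 4·8 + 10)/6 = 48/6 = 8; σ²_Task 3 = ((10−6)/6)² = 0.444
te_Task 4 = (1 + 4·2 + 3)/6 = 12/6 = 2; σ²_Task 4 = ((3−1)/6)² = 0.111
te_Task 5 = (4 + 4·8 + 18)/6 = 54/6 = 9; σ²_Task 5 = ((18−4)/6)² = 5.444
te_Task 6 = (1 + 4·3 + 11)/6 = 24/6 = 4; σ²_Task 6 = ((11−1)/6)² = 2.778
te_Task 7 = (11 + 4·14 + 23)/6 = 90/6 = 15; σ²_Task 7 = ((23−11)/6)² = 4.000
te_Task 8 = (9 + 4·12 + 21)/6 = 78/6 = 13; σ²_Task 8 = ((21−9)/6)² = 4.000
te_Task 9 = (1 + 4·2 + 9)/6 = 18/6 = 3; σ²_Task 9 = ((9−1)/6)² = 1.778

Forward pass:
ES_Task 1 = 0; EF_Task 1 = 14
ES_Task 2 = 0; EF_Task 2 = 2
ES_Task 3 = 0; EF_Task 3 = 8
ES_Task 4 = max(EF_Task 1=14, EF_Task 2=2) = 14; EF_Task 4 = 14+2 = 16
ES_Task 5 = 14; EF_Task 5 = 14+9 = 23
ES_Task 6 = max(EF_Task 1=14, EF_Task 3=8) = 14; EF_Task 6 = 14+4 = 18
ES_Task 7 = max(EF_Task 2=2, EF_Task 3=8) = 8; EF_Task 7 = 8+15 = 23
ES_Task 8 = 23; EF_Task 8 = 23+13 = 36
ES_Task 9 = max(EF_Task 2=2, EF_Task 4=16, EF_Task 6=18, EF_Task 7=23, EF_Task 8=36) = 36; EF_Task 9 = 36+3 = 39
Expected project duration μ = 39 hours. Critical path: Task 1 → Task 5 → Task 8 → Task 9.

Variance along critical path = 0.111 + 5.444 + 4.000 + 1.778 = 11.333; σ = 3.367 hours.
D = μ + z·σ = 39 + 0.842·3.367 = 41.8 hours

41.8 hours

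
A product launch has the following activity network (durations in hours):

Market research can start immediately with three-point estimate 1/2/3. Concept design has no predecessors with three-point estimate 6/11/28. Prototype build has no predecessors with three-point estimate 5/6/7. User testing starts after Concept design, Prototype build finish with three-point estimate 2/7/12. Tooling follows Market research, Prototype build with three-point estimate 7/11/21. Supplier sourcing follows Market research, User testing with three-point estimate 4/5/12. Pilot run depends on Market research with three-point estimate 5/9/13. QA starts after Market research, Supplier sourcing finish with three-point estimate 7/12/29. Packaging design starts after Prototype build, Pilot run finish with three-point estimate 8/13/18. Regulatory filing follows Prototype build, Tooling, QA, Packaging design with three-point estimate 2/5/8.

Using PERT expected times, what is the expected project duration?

te_Market research = (1 + 4·2 + 3)/6 = 12/6 = 2
te_Concept design = (6 + 4·11 + 28)/6 = 78/6 = 13
te_Prototype build = (5 + 4·6 + 7)/6 = 36/6 = 6
te_User testing = (2 + 4·7 + 12)/6 = 42/6 = 7
te_Tooling = (7 + 4·11 + 21)/6 = 72/6 = 12
te_Supplier sourcing = (4 + 4·5 + 12)/6 = 36/6 = 6
te_Pilot run = (5 + 4·9 + 13)/6 = 54/6 = 9
te_QA = (7 + 4·12 + 29)/6 = 84/6 = 14
te_Packaging design = (8 + 4·13 + 18)/6 = 78/6 = 13
te_Regulatory filing = (2 + 4·5 + 8)/6 = 30/6 = 5

Forward pass:
ES_Market research = 0; EF_Market research = 2
ES_Concept design = 0; EF_Concept design = 13
ES_Prototype build = 0; EF_Prototype build = 6
ES_User testing = max(EF_Concept design=13, EF_Prototype build=6) = 13; EF_User testing = 13+7 = 20
ES_Tooling = max(EF_Market research=2, EF_Prototype build=6) = 6; EF_Tooling = 6+12 = 18
ES_Supplier sourcing = max(EF_Market research=2, EF_User testing=20) = 20; EF_Supplier sourcing = 20+6 = 26
ES_Pilot run = 2; EF_Pilot run = 2+9 = 11
ES_QA = max(EF_Market research=2, EF_Supplier sourcing=26) = 26; EF_QA = 26+14 = 40
ES_Packaging design = max(EF_Prototype build=6, EF_Pilot run=11) = 11; EF_Packaging design = 11+13 = 24
ES_Regulatory filing = max(EF_Prototype build=6, EF_Tooling=18, EF_QA=40, EF_Packaging design=24) = 40; EF_Regulatory filing = 40+5 = 45
Expected project duration μ = 45 hours. Critical path: Concept design → User testing → Supplier sourcing → QA → Regulatory filing.

45 hours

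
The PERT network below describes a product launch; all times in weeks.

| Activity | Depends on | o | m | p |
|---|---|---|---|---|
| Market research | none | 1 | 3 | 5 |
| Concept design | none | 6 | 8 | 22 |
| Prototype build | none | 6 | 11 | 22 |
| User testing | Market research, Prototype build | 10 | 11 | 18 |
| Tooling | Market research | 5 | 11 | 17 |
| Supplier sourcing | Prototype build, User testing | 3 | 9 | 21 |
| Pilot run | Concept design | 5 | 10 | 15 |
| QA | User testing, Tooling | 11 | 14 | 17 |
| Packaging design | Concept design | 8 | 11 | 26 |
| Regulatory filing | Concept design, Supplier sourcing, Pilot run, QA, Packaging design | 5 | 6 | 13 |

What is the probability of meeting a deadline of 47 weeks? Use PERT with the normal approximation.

0.721

te_Market research = (1 + 4·3 + 5)/6 = 18/6 = 3; σ²_Market research = ((5−1)/6)² = 0.444
te_Concept design = (6 + 4·8 + 22)/6 = 60/6 = 10; σ²_Concept design = ((22−6)/6)² = 7.111
te_Prototype build = (6 + 4·11 + 22)/6 = 72/6 = 12; σ²_Prototype build = ((22−6)/6)² = 7.111
te_User testing = (10 + 4·11 + 18)/6 = 72/6 = 12; σ²_User testing = ((18−10)/6)² = 1.778
te_Tooling = (5 + 4·11 + 17)/6 = 66/6 = 11; σ²_Tooling = ((17−5)/6)² = 4.000
te_Supplier sourcing = (3 + 4·9 + 21)/6 = 60/6 = 10; σ²_Supplier sourcing = ((21−3)/6)² = 9.000
te_Pilot run = (5 + 4·10 + 15)/6 = 60/6 = 10; σ²_Pilot run = ((15−5)/6)² = 2.778
te_QA = (11 + 4·14 + 17)/6 = 84/6 = 14; σ²_QA = ((17−11)/6)² = 1.000
te_Packaging design = (8 + 4·11 + 26)/6 = 78/6 = 13; σ²_Packaging design = ((26−8)/6)² = 9.000
te_Regulatory filing = (5 + 4·6 + 13)/6 = 42/6 = 7; σ²_Regulatory filing = ((13−5)/6)² = 1.778

Forward pass:
ES_Market research = 0; EF_Market research = 3
ES_Concept design = 0; EF_Concept design = 10
ES_Prototype build = 0; EF_Prototype build = 12
ES_User testing = max(EF_Market research=3, EF_Prototype build=12) = 12; EF_User testing = 12+12 = 24
ES_Tooling = 3; EF_Tooling = 3+11 = 14
ES_Supplier sourcing = max(EF_Prototype build=12, EF_User testing=24) = 24; EF_Supplier sourcing = 24+10 = 34
ES_Pilot run = 10; EF_Pilot run = 10+10 = 20
ES_QA = max(EF_User testing=24, EF_Tooling=14) = 24; EF_QA = 24+14 = 38
ES_Packaging design = 10; EF_Packaging design = 10+13 = 23
ES_Regulatory filing = max(EF_Concept design=10, EF_Supplier sourcing=34, EF_Pilot run=20, EF_QA=38, EF_Packaging design=23) = 38; EF_Regulatory filing = 38+7 = 45
Expected project duration μ = 45 weeks. Critical path: Prototype build → User testing → QA → Regulatory filing.

Variance along critical path = 7.111 + 1.778 + 1.000 + 1.778 = 11.667; σ = √11.667 = 3.416 weeks.
Z = (47 − 45) / 3.416 = 0.586
P(T ≤ 47) = Φ(0.586) ≈ 0.721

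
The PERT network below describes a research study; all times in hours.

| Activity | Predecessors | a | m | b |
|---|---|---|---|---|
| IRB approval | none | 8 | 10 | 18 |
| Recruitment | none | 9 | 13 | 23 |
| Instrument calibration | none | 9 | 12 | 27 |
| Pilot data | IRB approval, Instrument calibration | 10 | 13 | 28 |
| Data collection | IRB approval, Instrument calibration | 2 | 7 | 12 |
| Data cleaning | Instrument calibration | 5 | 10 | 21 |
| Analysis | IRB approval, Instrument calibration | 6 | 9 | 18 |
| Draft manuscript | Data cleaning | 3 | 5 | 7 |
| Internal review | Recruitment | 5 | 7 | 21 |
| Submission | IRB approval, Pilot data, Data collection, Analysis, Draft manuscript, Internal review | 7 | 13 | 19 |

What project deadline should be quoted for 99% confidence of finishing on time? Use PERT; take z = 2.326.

53.5 hours

te_IRB approval = (8 + 4·10 + 18)/6 = 66/6 = 11; σ²_IRB approval = ((18−8)/6)² = 2.778
te_Recruitment = (9 + 4·13 + 23)/6 = 84/6 = 14; σ²_Recruitment = ((23−9)/6)² = 5.444
te_Instrument calibration = (9 + 4·12 + 27)/6 = 84/6 = 14; σ²_Instrument calibration = ((27−9)/6)² = 9.000
te_Pilot data = (10 + 4·13 + 28)/6 = 90/6 = 15; σ²_Pilot data = ((28−10)/6)² = 9.000
te_Data collection = (2 + 4·7 + 12)/6 = 42/6 = 7; σ²_Data collection = ((12−2)/6)² = 2.778
te_Data cleaning = (5 + 4·10 + 21)/6 = 66/6 = 11; σ²_Data cleaning = ((21−5)/6)² = 7.111
te_Analysis = (6 + 4·9 + 18)/6 = 60/6 = 10; σ²_Analysis = ((18−6)/6)² = 4.000
te_Draft manuscript = (3 + 4·5 + 7)/6 = 30/6 = 5; σ²_Draft manuscript = ((7−3)/6)² = 0.444
te_Internal review = (5 + 4·7 + 21)/6 = 54/6 = 9; σ²_Internal review = ((21−5)/6)² = 7.111
te_Submission = (7 + 4·13 + 19)/6 = 78/6 = 13; σ²_Submission = ((19−7)/6)² = 4.000

Forward pass:
ES_IRB approval = 0; EF_IRB approval = 11
ES_Recruitment = 0; EF_Recruitment = 14
ES_Instrument calibration = 0; EF_Instrument calibration = 14
ES_Pilot data = max(EF_IRB approval=11, EF_Instrument calibration=14) = 14; EF_Pilot data = 14+15 = 29
ES_Data collection = max(EF_IRB approval=11, EF_Instrument calibration=14) = 14; EF_Data collection = 14+7 = 21
ES_Data cleaning = 14; EF_Data cleaning = 14+11 = 25
ES_Analysis = max(EF_IRB approval=11, EF_Instrument calibration=14) = 14; EF_Analysis = 14+10 = 24
ES_Draft manuscript = 25; EF_Draft manuscript = 25+5 = 30
ES_Internal review = 14; EF_Internal review = 14+9 = 23
ES_Submission = max(EF_IRB approval=11, EF_Pilot data=29, EF_Data collection=21, EF_Analysis=24, EF_Draft manuscript=30, EF_Internal review=23) = 30; EF_Submission = 30+13 = 43
Expected project duration μ = 43 hours. Critical path: Instrument calibration → Data cleaning → Draft manuscript → Submission.

Variance along critical path = 9.000 + 7.111 + 0.444 + 4.000 = 20.556; σ = 4.534 hours.
D = μ + z·σ = 43 + 2.326·4.534 = 53.5 hours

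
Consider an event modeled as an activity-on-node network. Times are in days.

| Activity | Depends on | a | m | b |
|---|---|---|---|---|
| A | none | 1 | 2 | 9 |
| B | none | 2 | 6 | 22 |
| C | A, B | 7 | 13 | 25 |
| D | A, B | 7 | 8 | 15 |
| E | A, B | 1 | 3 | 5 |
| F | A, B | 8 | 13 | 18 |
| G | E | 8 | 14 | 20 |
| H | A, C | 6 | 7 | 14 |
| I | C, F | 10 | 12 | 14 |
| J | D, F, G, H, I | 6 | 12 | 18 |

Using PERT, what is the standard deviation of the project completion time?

4.96 days

te_A = (1 + 4·2 + 9)/6 = 18/6 = 3; σ²_A = ((9−1)/6)² = 1.778
te_B = (2 + 4·6 + 22)/6 = 48/6 = 8; σ²_B = ((22−2)/6)² = 11.111
te_C = (7 + 4·13 + 25)/6 = 84/6 = 14; σ²_C = ((25−7)/6)² = 9.000
te_D = (7 + 4·8 + 15)/6 = 54/6 = 9; σ²_D = ((15−7)/6)² = 1.778
te_E = (1 + 4·3 + 5)/6 = 18/6 = 3; σ²_E = ((5−1)/6)² = 0.444
te_F = (8 + 4·13 + 18)/6 = 78/6 = 13; σ²_F = ((18−8)/6)² = 2.778
te_G = (8 + 4·14 + 20)/6 = 84/6 = 14; σ²_G = ((20−8)/6)² = 4.000
te_H = (6 + 4·7 + 14)/6 = 48/6 = 8; σ²_H = ((14−6)/6)² = 1.778
te_I = (10 + 4·12 + 14)/6 = 72/6 = 12; σ²_I = ((14−10)/6)² = 0.444
te_J = (6 + 4·12 + 18)/6 = 72/6 = 12; σ²_J = ((18−6)/6)² = 4.000

Forward pass:
ES_A = 0; EF_A = 3
ES_B = 0; EF_B = 8
ES_C = max(EF_A=3, EF_B=8) = 8; EF_C = 8+14 = 22
ES_D = max(EF_A=3, EF_B=8) = 8; EF_D = 8+9 = 17
ES_E = max(EF_A=3, EF_B=8) = 8; EF_E = 8+3 = 11
ES_F = max(EF_A=3, EF_B=8) = 8; EF_F = 8+13 = 21
ES_G = 11; EF_G = 11+14 = 25
ES_H = max(EF_A=3, EF_C=22) = 22; EF_H = 22+8 = 30
ES_I = max(EF_C=22, EF_F=21) = 22; EF_I = 22+12 = 34
ES_J = max(EF_D=17, EF_F=21, EF_G=25, EF_H=30, EF_I=34) = 34; EF_J = 34+12 = 46
Expected project duration μ = 46 days. Critical path: B → C → I → J.

Variance along critical path = 11.111 + 9.000 + 0.444 + 4.000 = 24.556
σ = √24.556 = 4.955 days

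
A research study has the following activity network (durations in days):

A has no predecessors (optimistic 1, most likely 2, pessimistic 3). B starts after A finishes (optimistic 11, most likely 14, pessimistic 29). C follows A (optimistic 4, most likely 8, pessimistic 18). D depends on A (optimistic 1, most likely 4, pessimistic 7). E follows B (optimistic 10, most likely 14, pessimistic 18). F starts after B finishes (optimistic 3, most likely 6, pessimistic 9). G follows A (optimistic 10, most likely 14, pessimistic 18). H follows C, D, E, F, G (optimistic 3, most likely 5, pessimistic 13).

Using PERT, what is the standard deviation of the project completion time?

te_A = (1 + 4·2 + 3)/6 = 12/6 = 2; σ²_A = ((3−1)/6)² = 0.111
te_B = (11 + 4·14 + 29)/6 = 96/6 = 16; σ²_B = ((29−11)/6)² = 9.000
te_C = (4 + 4·8 + 18)/6 = 54/6 = 9; σ²_C = ((18−4)/6)² = 5.444
te_D = (1 + 4·4 + 7)/6 = 24/6 = 4; σ²_D = ((7−1)/6)² = 1.000
te_E = (10 + 4·14 + 18)/6 = 84/6 = 14; σ²_E = ((18−10)/6)² = 1.778
te_F = (3 + 4·6 + 9)/6 = 36/6 = 6; σ²_F = ((9−3)/6)² = 1.000
te_G = (10 + 4·14 + 18)/6 = 84/6 = 14; σ²_G = ((18−10)/6)² = 1.778
te_H = (3 + 4·5 + 13)/6 = 36/6 = 6; σ²_H = ((13−3)/6)² = 2.778

Forward pass:
ES_A = 0; EF_A = 2
ES_B = 2; EF_B = 2+16 = 18
ES_C = 2; EF_C = 2+9 = 11
ES_D = 2; EF_D = 2+4 = 6
ES_E = 18; EF_E = 18+14 = 32
ES_F = 18; EF_F = 18+6 = 24
ES_G = 2; EF_G = 2+14 = 16
ES_H = max(EF_C=11, EF_D=6, EF_E=32, EF_F=24, EF_G=16) = 32; EF_H = 32+6 = 38
Expected project duration μ = 38 days. Critical path: A → B → E → H.

Variance along critical path = 0.111 + 9.000 + 1.778 + 2.778 = 13.667
σ = √13.667 = 3.697 days

3.70 days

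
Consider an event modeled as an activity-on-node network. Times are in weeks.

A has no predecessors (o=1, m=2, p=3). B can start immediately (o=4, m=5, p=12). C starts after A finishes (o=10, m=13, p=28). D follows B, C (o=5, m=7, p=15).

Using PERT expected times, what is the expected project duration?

25 weeks

te_A = (1 + 4·2 + 3)/6 = 12/6 = 2
te_B = (4 + 4·5 + 12)/6 = 36/6 = 6
te_C = (10 + 4·13 + 28)/6 = 90/6 = 15
te_D = (5 + 4·7 + 15)/6 = 48/6 = 8

Forward pass:
ES_A = 0; EF_A = 2
ES_B = 0; EF_B = 6
ES_C = 2; EF_C = 2+15 = 17
ES_D = max(EF_B=6, EF_C=17) = 17; EF_D = 17+8 = 25
Expected project duration μ = 25 weeks. Critical path: A → C → D.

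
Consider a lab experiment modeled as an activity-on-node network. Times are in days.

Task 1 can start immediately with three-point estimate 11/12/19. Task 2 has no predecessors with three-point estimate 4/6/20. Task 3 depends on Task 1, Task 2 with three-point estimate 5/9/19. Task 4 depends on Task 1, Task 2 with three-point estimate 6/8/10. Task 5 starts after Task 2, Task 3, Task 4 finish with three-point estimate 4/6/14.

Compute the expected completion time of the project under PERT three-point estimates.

30 days

te_Task 1 = (11 + 4·12 + 19)/6 = 78/6 = 13
te_Task 2 = (4 + 4·6 + 20)/6 = 48/6 = 8
te_Task 3 = (5 + 4·9 + 19)/6 = 60/6 = 10
te_Task 4 = (6 + 4·8 + 10)/6 = 48/6 = 8
te_Task 5 = (4 + 4·6 + 14)/6 = 42/6 = 7

Forward pass:
ES_Task 1 = 0; EF_Task 1 = 13
ES_Task 2 = 0; EF_Task 2 = 8
ES_Task 3 = max(EF_Task 1=13, EF_Task 2=8) = 13; EF_Task 3 = 13+10 = 23
ES_Task 4 = max(EF_Task 1=13, EF_Task 2=8) = 13; EF_Task 4 = 13+8 = 21
ES_Task 5 = max(EF_Task 2=8, EF_Task 3=23, EF_Task 4=21) = 23; EF_Task 5 = 23+7 = 30
Expected project duration μ = 30 days. Critical path: Task 1 → Task 3 → Task 5.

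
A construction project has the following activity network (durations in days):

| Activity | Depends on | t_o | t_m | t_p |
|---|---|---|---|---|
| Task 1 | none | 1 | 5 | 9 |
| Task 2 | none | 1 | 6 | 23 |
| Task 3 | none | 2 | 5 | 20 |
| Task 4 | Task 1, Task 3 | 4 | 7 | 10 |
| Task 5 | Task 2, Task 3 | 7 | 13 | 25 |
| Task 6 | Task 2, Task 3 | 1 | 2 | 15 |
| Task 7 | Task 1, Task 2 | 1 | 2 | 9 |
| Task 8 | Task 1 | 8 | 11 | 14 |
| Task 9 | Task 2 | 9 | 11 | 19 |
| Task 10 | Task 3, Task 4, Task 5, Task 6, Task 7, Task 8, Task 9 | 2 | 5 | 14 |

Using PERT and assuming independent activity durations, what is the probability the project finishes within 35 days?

te_Task 1 = (1 + 4·5 + 9)/6 = 30/6 = 5; σ²_Task 1 = ((9−1)/6)² = 1.778
te_Task 2 = (1 + 4·6 + 23)/6 = 48/6 = 8; σ²_Task 2 = ((23−1)/6)² = 13.444
te_Task 3 = (2 + 4·5 + 20)/6 = 42/6 = 7; σ²_Task 3 = ((20−2)/6)² = 9.000
te_Task 4 = (4 + 4·7 + 10)/6 = 42/6 = 7; σ²_Task 4 = ((10−4)/6)² = 1.000
te_Task 5 = (7 + 4·13 + 25)/6 = 84/6 = 14; σ²_Task 5 = ((25−7)/6)² = 9.000
te_Task 6 = (1 + 4·2 + 15)/6 = 24/6 = 4; σ²_Task 6 = ((15−1)/6)² = 5.444
te_Task 7 = (1 + 4·2 + 9)/6 = 18/6 = 3; σ²_Task 7 = ((9−1)/6)² = 1.778
te_Task 8 = (8 + 4·11 + 14)/6 = 66/6 = 11; σ²_Task 8 = ((14−8)/6)² = 1.000
te_Task 9 = (9 + 4·11 + 19)/6 = 72/6 = 12; σ²_Task 9 = ((19−9)/6)² = 2.778
te_Task 10 = (2 + 4·5 + 14)/6 = 36/6 = 6; σ²_Task 10 = ((14−2)/6)² = 4.000

Forward pass:
ES_Task 1 = 0; EF_Task 1 = 5
ES_Task 2 = 0; EF_Task 2 = 8
ES_Task 3 = 0; EF_Task 3 = 7
ES_Task 4 = max(EF_Task 1=5, EF_Task 3=7) = 7; EF_Task 4 = 7+7 = 14
ES_Task 5 = max(EF_Task 2=8, EF_Task 3=7) = 8; EF_Task 5 = 8+14 = 22
ES_Task 6 = max(EF_Task 2=8, EF_Task 3=7) = 8; EF_Task 6 = 8+4 = 12
ES_Task 7 = max(EF_Task 1=5, EF_Task 2=8) = 8; EF_Task 7 = 8+3 = 11
ES_Task 8 = 5; EF_Task 8 = 5+11 = 16
ES_Task 9 = 8; EF_Task 9 = 8+12 = 20
ES_Task 10 = max(EF_Task 3=7, EF_Task 4=14, EF_Task 5=22, EF_Task 6=12, EF_Task 7=11, EF_Task 8=16, EF_Task 9=20) = 22; EF_Task 10 = 22+6 = 28
Expected project duration μ = 28 days. Critical path: Task 2 → Task 5 → Task 10.

Variance along critical path = 13.444 + 9.000 + 4.000 = 26.444; σ = √26.444 = 5.142 days.
Z = (35 − 28) / 5.142 = 1.361
P(T ≤ 35) = Φ(1.361) ≈ 0.913

0.913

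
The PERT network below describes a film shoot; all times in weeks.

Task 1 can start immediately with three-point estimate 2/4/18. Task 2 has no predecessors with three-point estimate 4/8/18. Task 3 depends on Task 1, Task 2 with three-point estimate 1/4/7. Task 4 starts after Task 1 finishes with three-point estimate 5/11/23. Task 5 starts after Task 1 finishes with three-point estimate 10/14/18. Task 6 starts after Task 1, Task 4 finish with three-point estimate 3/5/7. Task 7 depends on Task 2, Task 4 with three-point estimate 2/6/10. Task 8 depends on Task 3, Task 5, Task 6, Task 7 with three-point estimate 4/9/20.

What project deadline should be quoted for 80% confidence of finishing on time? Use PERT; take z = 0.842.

38.2 weeks

te_Task 1 = (2 + 4·4 + 18)/6 = 36/6 = 6; σ²_Task 1 = ((18−2)/6)² = 7.111
te_Task 2 = (4 + 4·8 + 18)/6 = 54/6 = 9; σ²_Task 2 = ((18−4)/6)² = 5.444
te_Task 3 = (1 + 4·4 + 7)/6 = 24/6 = 4; σ²_Task 3 = ((7−1)/6)² = 1.000
te_Task 4 = (5 + 4·11 + 23)/6 = 72/6 = 12; σ²_Task 4 = ((23−5)/6)² = 9.000
te_Task 5 = (10 + 4·14 + 18)/6 = 84/6 = 14; σ²_Task 5 = ((18−10)/6)² = 1.778
te_Task 6 = (3 + 4·5 + 7)/6 = 30/6 = 5; σ²_Task 6 = ((7−3)/6)² = 0.444
te_Task 7 = (2 + 4·6 + 10)/6 = 36/6 = 6; σ²_Task 7 = ((10−2)/6)² = 1.778
te_Task 8 = (4 + 4·9 + 20)/6 = 60/6 = 10; σ²_Task 8 = ((20−4)/6)² = 7.111

Forward pass:
ES_Task 1 = 0; EF_Task 1 = 6
ES_Task 2 = 0; EF_Task 2 = 9
ES_Task 3 = max(EF_Task 1=6, EF_Task 2=9) = 9; EF_Task 3 = 9+4 = 13
ES_Task 4 = 6; EF_Task 4 = 6+12 = 18
ES_Task 5 = 6; EF_Task 5 = 6+14 = 20
ES_Task 6 = max(EF_Task 1=6, EF_Task 4=18) = 18; EF_Task 6 = 18+5 = 23
ES_Task 7 = max(EF_Task 2=9, EF_Task 4=18) = 18; EF_Task 7 = 18+6 = 24
ES_Task 8 = max(EF_Task 3=13, EF_Task 5=20, EF_Task 6=23, EF_Task 7=24) = 24; EF_Task 8 = 24+10 = 34
Expected project duration μ = 34 weeks. Critical path: Task 1 → Task 4 → Task 7 → Task 8.

Variance along critical path = 7.111 + 9.000 + 1.778 + 7.111 = 25.000; σ = 5.000 weeks.
D = μ + z·σ = 34 + 0.842·5.000 = 38.2 weeks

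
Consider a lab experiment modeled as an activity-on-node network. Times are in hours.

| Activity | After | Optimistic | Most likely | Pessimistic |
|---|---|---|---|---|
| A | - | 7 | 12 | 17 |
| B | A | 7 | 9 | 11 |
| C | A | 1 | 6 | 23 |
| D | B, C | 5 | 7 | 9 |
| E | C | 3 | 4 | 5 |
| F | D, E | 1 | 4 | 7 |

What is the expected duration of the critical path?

te_A = (7 + 4·12 + 17)/6 = 72/6 = 12
te_B = (7 + 4·9 + 11)/6 = 54/6 = 9
te_C = (1 + 4·6 + 23)/6 = 48/6 = 8
te_D = (5 + 4·7 + 9)/6 = 42/6 = 7
te_E = (3 + 4·4 + 5)/6 = 24/6 = 4
te_F = (1 + 4·4 + 7)/6 = 24/6 = 4

Forward pass:
ES_A = 0; EF_A = 12
ES_B = 12; EF_B = 12+9 = 21
ES_C = 12; EF_C = 12+8 = 20
ES_D = max(EF_B=21, EF_C=20) = 21; EF_D = 21+7 = 28
ES_E = 20; EF_E = 20+4 = 24
ES_F = max(EF_D=28, EF_E=24) = 28; EF_F = 28+4 = 32
Expected project duration μ = 32 hours. Critical path: A → B → D → F.

32 hours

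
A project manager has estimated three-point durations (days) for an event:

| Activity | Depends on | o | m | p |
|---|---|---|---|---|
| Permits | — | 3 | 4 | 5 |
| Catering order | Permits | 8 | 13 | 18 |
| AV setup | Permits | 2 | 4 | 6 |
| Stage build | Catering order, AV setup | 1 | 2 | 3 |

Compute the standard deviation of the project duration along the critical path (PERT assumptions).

te_Permits = (3 + 4·4 + 5)/6 = 24/6 = 4; σ²_Permits = ((5−3)/6)² = 0.111
te_Catering order = (8 + 4·13 + 18)/6 = 78/6 = 13; σ²_Catering order = ((18−8)/6)² = 2.778
te_AV setup = (2 + 4·4 + 6)/6 = 24/6 = 4; σ²_AV setup = ((6−2)/6)² = 0.444
te_Stage build = (1 + 4·2 + 3)/6 = 12/6 = 2; σ²_Stage build = ((3−1)/6)² = 0.111

Forward pass:
ES_Permits = 0; EF_Permits = 4
ES_Catering order = 4; EF_Catering order = 4+13 = 17
ES_AV setup = 4; EF_AV setup = 4+4 = 8
ES_Stage build = max(EF_Catering order=17, EF_AV setup=8) = 17; EF_Stage build = 17+2 = 19
Expected project duration μ = 19 days. Critical path: Permits → Catering order → Stage build.

Variance along critical path = 0.111 + 2.778 + 0.111 = 3.000
σ = √3.000 = 1.732 days

1.73 days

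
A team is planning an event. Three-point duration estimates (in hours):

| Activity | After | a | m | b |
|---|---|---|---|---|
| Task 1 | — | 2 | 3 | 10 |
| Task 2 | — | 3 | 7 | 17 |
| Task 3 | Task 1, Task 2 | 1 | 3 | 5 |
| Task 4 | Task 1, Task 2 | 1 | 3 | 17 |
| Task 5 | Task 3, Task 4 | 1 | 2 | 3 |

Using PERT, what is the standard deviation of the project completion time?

te_Task 1 = (2 + 4·3 + 10)/6 = 24/6 = 4; σ²_Task 1 = ((10−2)/6)² = 1.778
te_Task 2 = (3 + 4·7 + 17)/6 = 48/6 = 8; σ²_Task 2 = ((17−3)/6)² = 5.444
te_Task 3 = (1 + 4·3 + 5)/6 = 18/6 = 3; σ²_Task 3 = ((5−1)/6)² = 0.444
te_Task 4 = (1 + 4·3 + 17)/6 = 30/6 = 5; σ²_Task 4 = ((17−1)/6)² = 7.111
te_Task 5 = (1 + 4·2 + 3)/6 = 12/6 = 2; σ²_Task 5 = ((3−1)/6)² = 0.111

Forward pass:
ES_Task 1 = 0; EF_Task 1 = 4
ES_Task 2 = 0; EF_Task 2 = 8
ES_Task 3 = max(EF_Task 1=4, EF_Task 2=8) = 8; EF_Task 3 = 8+3 = 11
ES_Task 4 = max(EF_Task 1=4, EF_Task 2=8) = 8; EF_Task 4 = 8+5 = 13
ES_Task 5 = max(EF_Task 3=11, EF_Task 4=13) = 13; EF_Task 5 = 13+2 = 15
Expected project duration μ = 15 hours. Critical path: Task 2 → Task 4 → Task 5.

Variance along critical path = 5.444 + 7.111 + 0.111 = 12.667
σ = √12.667 = 3.559 hours

3.56 hours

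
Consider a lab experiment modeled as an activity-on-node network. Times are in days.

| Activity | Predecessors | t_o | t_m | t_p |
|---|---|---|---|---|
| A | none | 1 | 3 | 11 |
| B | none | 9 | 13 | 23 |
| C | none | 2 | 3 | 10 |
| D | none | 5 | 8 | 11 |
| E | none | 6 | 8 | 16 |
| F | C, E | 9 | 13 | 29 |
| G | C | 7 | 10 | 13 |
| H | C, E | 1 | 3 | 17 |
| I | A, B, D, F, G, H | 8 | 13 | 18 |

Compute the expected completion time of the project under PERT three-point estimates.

te_A = (1 + 4·3 + 11)/6 = 24/6 = 4
te_B = (9 + 4·13 + 23)/6 = 84/6 = 14
te_C = (2 + 4·3 + 10)/6 = 24/6 = 4
te_D = (5 + 4·8 + 11)/6 = 48/6 = 8
te_E = (6 + 4·8 + 16)/6 = 54/6 = 9
te_F = (9 + 4·13 + 29)/6 = 90/6 = 15
te_G = (7 + 4·10 + 13)/6 = 60/6 = 10
te_H = (1 + 4·3 + 17)/6 = 30/6 = 5
te_I = (8 + 4·13 + 18)/6 = 78/6 = 13

Forward pass:
ES_A = 0; EF_A = 4
ES_B = 0; EF_B = 14
ES_C = 0; EF_C = 4
ES_D = 0; EF_D = 8
ES_E = 0; EF_E = 9
ES_F = max(EF_C=4, EF_E=9) = 9; EF_F = 9+15 = 24
ES_G = 4; EF_G = 4+10 = 14
ES_H = max(EF_C=4, EF_E=9) = 9; EF_H = 9+5 = 14
ES_I = max(EF_A=4, EF_B=14, EF_D=8, EF_F=24, EF_G=14, EF_H=14) = 24; EF_I = 24+13 = 37
Expected project duration μ = 37 days. Critical path: E → F → I.

37 days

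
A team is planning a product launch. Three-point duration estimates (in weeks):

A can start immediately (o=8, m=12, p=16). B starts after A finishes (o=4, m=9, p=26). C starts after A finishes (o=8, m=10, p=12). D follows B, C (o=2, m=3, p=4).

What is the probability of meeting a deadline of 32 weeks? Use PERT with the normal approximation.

0.937

te_A = (8 + 4·12 + 16)/6 = 72/6 = 12; σ²_A = ((16−8)/6)² = 1.778
te_B = (4 + 4·9 + 26)/6 = 66/6 = 11; σ²_B = ((26−4)/6)² = 13.444
te_C = (8 + 4·10 + 12)/6 = 60/6 = 10; σ²_C = ((12−8)/6)² = 0.444
te_D = (2 + 4·3 + 4)/6 = 18/6 = 3; σ²_D = ((4−2)/6)² = 0.111

Forward pass:
ES_A = 0; EF_A = 12
ES_B = 12; EF_B = 12+11 = 23
ES_C = 12; EF_C = 12+10 = 22
ES_D = max(EF_B=23, EF_C=22) = 23; EF_D = 23+3 = 26
Expected project duration μ = 26 weeks. Critical path: A → B → D.

Variance along critical path = 1.778 + 13.444 + 0.111 = 15.333; σ = √15.333 = 3.916 weeks.
Z = (32 − 26) / 3.916 = 1.532
P(T ≤ 32) = Φ(1.532) ≈ 0.937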